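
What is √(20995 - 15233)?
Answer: √5762 ≈ 75.908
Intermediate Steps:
√(20995 - 15233) = √5762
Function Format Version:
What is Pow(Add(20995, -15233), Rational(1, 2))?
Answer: Pow(5762, Rational(1, 2)) ≈ 75.908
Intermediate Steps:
Pow(Add(20995, -15233), Rational(1, 2)) = Pow(5762, Rational(1, 2))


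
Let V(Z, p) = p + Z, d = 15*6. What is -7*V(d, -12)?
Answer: -546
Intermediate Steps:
d = 90
V(Z, p) = Z + p
-7*V(d, -12) = -7*(90 - 12) = -7*78 = -546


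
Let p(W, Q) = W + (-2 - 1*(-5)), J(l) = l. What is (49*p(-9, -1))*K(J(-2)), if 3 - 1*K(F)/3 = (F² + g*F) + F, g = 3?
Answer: -6174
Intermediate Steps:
K(F) = 9 - 12*F - 3*F² (K(F) = 9 - 3*((F² + 3*F) + F) = 9 - 3*(F² + 4*F) = 9 + (-12*F - 3*F²) = 9 - 12*F - 3*F²)
p(W, Q) = 3 + W (p(W, Q) = W + (-2 + 5) = W + 3 = 3 + W)
(49*p(-9, -1))*K(J(-2)) = (49*(3 - 9))*(9 - 12*(-2) - 3*(-2)²) = (49*(-6))*(9 + 24 - 3*4) = -294*(9 + 24 - 12) = -294*21 = -6174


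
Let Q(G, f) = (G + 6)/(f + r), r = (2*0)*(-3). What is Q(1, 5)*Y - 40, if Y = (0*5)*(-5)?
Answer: -40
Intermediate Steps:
r = 0 (r = 0*(-3) = 0)
Q(G, f) = (6 + G)/f (Q(G, f) = (G + 6)/(f + 0) = (6 + G)/f)
Y = 0 (Y = 0*(-5) = 0)
Q(1, 5)*Y - 40 = ((6 + 1)/5)*0 - 40 = ((1/5)*7)*0 - 40 = (7/5)*0 - 40 = 0 - 40 = -40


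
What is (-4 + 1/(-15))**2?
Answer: 3721/225 ≈ 16.538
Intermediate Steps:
(-4 + 1/(-15))**2 = (-4 - 1/15)**2 = (-61/15)**2 = 3721/225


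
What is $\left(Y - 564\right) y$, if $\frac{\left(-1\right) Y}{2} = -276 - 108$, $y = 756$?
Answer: $154224$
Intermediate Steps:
$Y = 768$ ($Y = - 2 \left(-276 - 108\right) = \left(-2\right) \left(-384\right) = 768$)
$\left(Y - 564\right) y = \left(768 - 564\right) 756 = 204 \cdot 756 = 154224$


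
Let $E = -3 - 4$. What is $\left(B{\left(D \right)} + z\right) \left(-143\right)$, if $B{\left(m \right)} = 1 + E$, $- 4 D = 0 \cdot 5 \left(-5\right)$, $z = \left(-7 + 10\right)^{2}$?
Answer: $-429$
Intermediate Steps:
$z = 9$ ($z = 3^{2} = 9$)
$E = -7$
$D = 0$ ($D = - \frac{0 \cdot 5 \left(-5\right)}{4} = - \frac{0 \left(-5\right)}{4} = \left(- \frac{1}{4}\right) 0 = 0$)
$B{\left(m \right)} = -6$ ($B{\left(m \right)} = 1 - 7 = -6$)
$\left(B{\left(D \right)} + z\right) \left(-143\right) = \left(-6 + 9\right) \left(-143\right) = 3 \left(-143\right) = -429$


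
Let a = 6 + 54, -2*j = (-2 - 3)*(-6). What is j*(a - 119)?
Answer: 885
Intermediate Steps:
j = -15 (j = -(-2 - 3)*(-6)/2 = -(-5)*(-6)/2 = -½*30 = -15)
a = 60
j*(a - 119) = -15*(60 - 119) = -15*(-59) = 885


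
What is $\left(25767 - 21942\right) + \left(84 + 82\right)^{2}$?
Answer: $31381$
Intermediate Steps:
$\left(25767 - 21942\right) + \left(84 + 82\right)^{2} = 3825 + 166^{2} = 3825 + 27556 = 31381$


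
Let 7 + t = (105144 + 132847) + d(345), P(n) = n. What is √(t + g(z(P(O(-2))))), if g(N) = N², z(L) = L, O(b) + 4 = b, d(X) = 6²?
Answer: 2*√59514 ≈ 487.91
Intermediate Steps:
d(X) = 36
O(b) = -4 + b
t = 238020 (t = -7 + ((105144 + 132847) + 36) = -7 + (237991 + 36) = -7 + 238027 = 238020)
√(t + g(z(P(O(-2))))) = √(238020 + (-4 - 2)²) = √(238020 + (-6)²) = √(238020 + 36) = √238056 = 2*√59514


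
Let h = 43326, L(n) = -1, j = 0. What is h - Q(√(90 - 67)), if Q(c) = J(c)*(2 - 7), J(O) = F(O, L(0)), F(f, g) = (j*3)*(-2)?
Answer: 43326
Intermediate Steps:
F(f, g) = 0 (F(f, g) = (0*3)*(-2) = 0*(-2) = 0)
J(O) = 0
Q(c) = 0 (Q(c) = 0*(2 - 7) = 0*(-5) = 0)
h - Q(√(90 - 67)) = 43326 - 1*0 = 43326 + 0 = 43326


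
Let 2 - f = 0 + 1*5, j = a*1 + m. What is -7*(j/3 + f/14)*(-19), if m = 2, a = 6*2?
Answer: 3553/6 ≈ 592.17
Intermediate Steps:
a = 12
j = 14 (j = 12*1 + 2 = 12 + 2 = 14)
f = -3 (f = 2 - (0 + 1*5) = 2 - (0 + 5) = 2 - 1*5 = 2 - 5 = -3)
-7*(j/3 + f/14)*(-19) = -7*(14/3 - 3/14)*(-19) = -7*187/42*(-19) = -187/6*(-19) = 3553/6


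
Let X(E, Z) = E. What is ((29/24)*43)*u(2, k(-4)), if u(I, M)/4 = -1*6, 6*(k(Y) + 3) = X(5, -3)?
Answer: -1247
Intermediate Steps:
k(Y) = -13/6 (k(Y) = -3 + (⅙)*5 = -3 + ⅚ = -13/6)
u(I, M) = -24 (u(I, M) = 4*(-1*6) = 4*(-6) = -24)
((29/24)*43)*u(2, k(-4)) = ((29/24)*43)*(-24) = (1247/24)*(-24) = -1247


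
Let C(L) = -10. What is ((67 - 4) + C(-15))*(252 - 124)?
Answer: 6784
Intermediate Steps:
((67 - 4) + C(-15))*(252 - 124) = ((67 - 4) - 10)*(252 - 124) = (63 - 10)*128 = 53*128 = 6784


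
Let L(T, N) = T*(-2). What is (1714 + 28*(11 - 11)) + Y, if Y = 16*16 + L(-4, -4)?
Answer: 1978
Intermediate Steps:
L(T, N) = -2*T
Y = 264 (Y = 16*16 - 2*(-4) = 256 + 8 = 264)
(1714 + 28*(11 - 11)) + Y = (1714 + 28*(11 - 11)) + 264 = (1714 + 28*0) + 264 = (1714 + 0) + 264 = 1714 + 264 = 1978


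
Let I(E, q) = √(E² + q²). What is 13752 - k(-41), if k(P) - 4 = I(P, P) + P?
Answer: 13789 - 41*√2 ≈ 13731.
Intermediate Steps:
k(P) = 4 + P + √2*√(P²) (k(P) = 4 + (√(P² + P²) + P) = 4 + (√(2*P²) + P) = 4 + (√2*√(P²) + P) = 4 + (P + √2*√(P²)) = 4 + P + √2*√(P²))
13752 - k(-41) = 13752 - (4 - 41 + √2*√((-41)²)) = 13752 - (4 - 41 + √2*√1681) = 13752 - (4 - 41 + √2*41) = 13752 - (4 - 41 + 41*√2) = 13752 - (-37 + 41*√2) = 13752 + (37 - 41*√2) = 13789 - 41*√2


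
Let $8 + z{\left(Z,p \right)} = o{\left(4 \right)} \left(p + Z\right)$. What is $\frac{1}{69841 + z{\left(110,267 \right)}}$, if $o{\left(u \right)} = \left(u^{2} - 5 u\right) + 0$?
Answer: $\frac{1}{68325} \approx 1.4636 \cdot 10^{-5}$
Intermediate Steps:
$o{\left(u \right)} = u^{2} - 5 u$
$z{\left(Z,p \right)} = -8 - 4 Z - 4 p$ ($z{\left(Z,p \right)} = -8 + 4 \left(-5 + 4\right) \left(p + Z\right) = -8 + 4 \left(-1\right) \left(Z + p\right) = -8 - 4 \left(Z + p\right) = -8 - \left(4 Z + 4 p\right) = -8 - 4 Z - 4 p$)
$\frac{1}{69841 + z{\left(110,267 \right)}} = \frac{1}{69841 - 1516} = \frac{1}{68325}$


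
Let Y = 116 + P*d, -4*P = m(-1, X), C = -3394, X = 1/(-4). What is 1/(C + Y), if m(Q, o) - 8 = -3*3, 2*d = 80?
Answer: -1/3268 ≈ -0.00030600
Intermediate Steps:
d = 40 (d = (½)*80 = 40)
X = -¼ ≈ -0.25000
m(Q, o) = -1 (m(Q, o) = 8 - 3*3 = 8 - 9 = -1)
P = ¼ (P = -¼*(-1) = ¼ ≈ 0.25000)
Y = 126 (Y = 116 + (¼)*40 = 116 + 10 = 126)
1/(C + Y) = 1/(-3394 + 126) = 1/(-3268) = -1/3268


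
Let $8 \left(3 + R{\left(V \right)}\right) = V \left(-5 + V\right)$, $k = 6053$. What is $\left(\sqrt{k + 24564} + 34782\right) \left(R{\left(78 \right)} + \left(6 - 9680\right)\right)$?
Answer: $- \frac{623658651}{2} - \frac{35861 \sqrt{30617}}{4} \approx -3.134 \cdot 10^{8}$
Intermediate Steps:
$R{\left(V \right)} = -3 + \frac{V \left(-5 + V\right)}{8}$
$\left(\sqrt{k + 24564} + 34782\right) \left(R{\left(78 \right)} + \left(6 - 9680\right)\right) = \left(\sqrt{6053 + 24564} + 34782\right) \left(\left(-3 - \frac{195}{4} + \frac{78^{2}}{8}\right) + \left(6 - 9680\right)\right) = \left(\sqrt{30617} + 34782\right) \left(\left(-3 - \frac{195}{4} + \frac{1}{8} \cdot 6084\right) + \left(6 - 9680\right)\right) = \left(34782 + \sqrt{30617}\right) \left(\left(-3 - \frac{195}{4} + \frac{1521}{2}\right) - 9674\right) = \left(34782 + \sqrt{30617}\right) \left(\frac{2835}{4} - 9674\right) = \left(34782 + \sqrt{30617}\right) \left(- \frac{35861}{4}\right) = - \frac{623658651}{2} - \frac{35861 \sqrt{30617}}{4}$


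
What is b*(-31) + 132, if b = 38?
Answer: -1046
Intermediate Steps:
b*(-31) + 132 = 38*(-31) + 132 = -1178 + 132 = -1046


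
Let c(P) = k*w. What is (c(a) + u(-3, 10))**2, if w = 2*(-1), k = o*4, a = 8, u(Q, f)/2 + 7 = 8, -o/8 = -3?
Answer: 36100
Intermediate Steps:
o = 24 (o = -8*(-3) = 24)
u(Q, f) = 2 (u(Q, f) = -14 + 2*8 = -14 + 16 = 2)
k = 96 (k = 24*4 = 96)
w = -2
c(P) = -192 (c(P) = 96*(-2) = -192)
(c(a) + u(-3, 10))**2 = (-192 + 2)**2 = (-190)**2 = 36100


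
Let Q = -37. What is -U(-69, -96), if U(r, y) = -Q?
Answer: -37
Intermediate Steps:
U(r, y) = 37 (U(r, y) = -1*(-37) = 37)
-U(-69, -96) = -1*37 = -37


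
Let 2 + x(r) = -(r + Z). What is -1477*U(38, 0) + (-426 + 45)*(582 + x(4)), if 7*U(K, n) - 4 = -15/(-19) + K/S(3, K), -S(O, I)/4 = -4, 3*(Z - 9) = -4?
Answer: -33143099/152 ≈ -2.1805e+5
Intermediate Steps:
Z = 23/3 (Z = 9 + (⅓)*(-4) = 9 - 4/3 = 23/3 ≈ 7.6667)
S(O, I) = 16 (S(O, I) = -4*(-4) = 16)
x(r) = -29/3 - r (x(r) = -2 - (r + 23/3) = -2 - (23/3 + r) = -2 + (-23/3 - r) = -29/3 - r)
U(K, n) = 13/19 + K/112 (U(K, n) = 4/7 + (-15/(-19) + K/16)/7 = 4/7 + (-15*(-1/19) + K*(1/16))/7 = 4/7 + (15/19 + K/16)/7 = 4/7 + (15/133 + K/112) = 13/19 + K/112)
-1477*U(38, 0) + (-426 + 45)*(582 + x(4)) = -1477*(13/19 + (1/112)*38) + (-426 + 45)*(582 + (-29/3 - 1*4)) = -1477*(13/19 + 19/56) - 381*(582 + (-29/3 - 4)) = -1477*1089/1064 - 381*(582 - 41/3) = -229779/152 - 381*1705/3 = -229779/152 - 216535 = -33143099/152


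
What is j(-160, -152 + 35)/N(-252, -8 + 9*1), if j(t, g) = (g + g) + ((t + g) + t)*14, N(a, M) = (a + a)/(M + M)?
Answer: 1588/63 ≈ 25.206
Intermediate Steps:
N(a, M) = a/M (N(a, M) = (2*a)/((2*M)) = (2*a)*(1/(2*M)) = a/M)
j(t, g) = 16*g + 28*t (j(t, g) = 2*g + ((g + t) + t)*14 = 2*g + (g + 2*t)*14 = 2*g + (14*g + 28*t) = 16*g + 28*t)
j(-160, -152 + 35)/N(-252, -8 + 9*1) = (16*(-152 + 35) + 28*(-160))/((-252/(-8 + 9*1))) = (16*(-117) - 4480)/((-252/(-8 + 9))) = (-1872 - 4480)/((-252/1)) = -6352/((-252*1)) = -6352/(-252) = -6352*(-1/252) = 1588/63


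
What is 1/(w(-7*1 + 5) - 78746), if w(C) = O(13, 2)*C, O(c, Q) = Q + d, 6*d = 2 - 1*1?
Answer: -3/236251 ≈ -1.2698e-5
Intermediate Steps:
d = 1/6 (d = (2 - 1*1)/6 = (2 - 1)/6 = (1/6)*1 = 1/6 ≈ 0.16667)
O(c, Q) = 1/6 + Q (O(c, Q) = Q + 1/6 = 1/6 + Q)
w(C) = 13*C/6 (w(C) = (1/6 + 2)*C = 13*C/6)
1/(w(-7*1 + 5) - 78746) = 1/(13*(-7*1 + 5)/6 - 78746) = 1/(13*(-7 + 5)/6 - 78746) = 1/((13/6)*(-2) - 78746) = 1/(-13/3 - 78746) = 1/(-236251/3) = -3/236251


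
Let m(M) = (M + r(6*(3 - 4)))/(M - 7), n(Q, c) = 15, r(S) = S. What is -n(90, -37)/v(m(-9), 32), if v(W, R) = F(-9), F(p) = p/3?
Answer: 5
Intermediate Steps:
F(p) = p/3 (F(p) = p*(1/3) = p/3)
m(M) = (-6 + M)/(-7 + M) (m(M) = (M + 6*(3 - 4))/(M - 7) = (M + 6*(-1))/(-7 + M) = (M - 6)/(-7 + M) = (-6 + M)/(-7 + M))
v(W, R) = -3 (v(W, R) = (1/3)*(-9) = -3)
-n(90, -37)/v(m(-9), 32) = -15/(-3) = -15*(-1)/3 = -1*(-5) = 5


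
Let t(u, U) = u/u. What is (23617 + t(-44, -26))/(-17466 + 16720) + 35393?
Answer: 13189780/373 ≈ 35361.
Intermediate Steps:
t(u, U) = 1
(23617 + t(-44, -26))/(-17466 + 16720) + 35393 = (23617 + 1)/(-17466 + 16720) + 35393 = 23618/(-746) + 35393 = 23618*(-1/746) + 35393 = -11809/373 + 35393 = 13189780/373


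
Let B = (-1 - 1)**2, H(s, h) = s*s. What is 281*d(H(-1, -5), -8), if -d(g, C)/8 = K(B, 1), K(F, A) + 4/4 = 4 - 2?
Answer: -2248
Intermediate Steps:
H(s, h) = s**2
B = 4 (B = (-2)**2 = 4)
K(F, A) = 1 (K(F, A) = -1 + (4 - 2) = -1 + 2 = 1)
d(g, C) = -8 (d(g, C) = -8*1 = -8)
281*d(H(-1, -5), -8) = 281*(-8) = -2248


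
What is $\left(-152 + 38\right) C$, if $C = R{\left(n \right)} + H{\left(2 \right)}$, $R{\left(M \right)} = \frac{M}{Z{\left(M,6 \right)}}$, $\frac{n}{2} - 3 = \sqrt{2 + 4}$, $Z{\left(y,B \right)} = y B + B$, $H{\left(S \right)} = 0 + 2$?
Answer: $- \frac{6042}{25} - \frac{38 \sqrt{6}}{25} \approx -245.4$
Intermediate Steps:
$H{\left(S \right)} = 2$
$Z{\left(y,B \right)} = B + B y$ ($Z{\left(y,B \right)} = B y + B = B + B y$)
$n = 6 + 2 \sqrt{6}$ ($n = 6 + 2 \sqrt{2 + 4} = 6 + 2 \sqrt{6} \approx 10.899$)
$R{\left(M \right)} = \frac{M}{6 + 6 M}$ ($R{\left(M \right)} = \frac{M}{6 \left(1 + M\right)} = \frac{M}{6 + 6 M}$)
$C = 2 + \frac{6 + 2 \sqrt{6}}{6 \left(7 + 2 \sqrt{6}\right)}$ ($C = \frac{6 + 2 \sqrt{6}}{6 \left(1 + \left(6 + 2 \sqrt{6}\right)\right)} + 2 = \frac{6 + 2 \sqrt{6}}{6 \left(7 + 2 \sqrt{6}\right)} + 2 = 2 + \frac{6 + 2 \sqrt{6}}{6 \left(7 + 2 \sqrt{6}\right)} \approx 2.1527$)
$\left(-152 + 38\right) C = \left(-152 + 38\right) \left(\frac{53}{25} + \frac{\sqrt{6}}{75}\right) = - 114 \left(\frac{53}{25} + \frac{\sqrt{6}}{75}\right) = - \frac{6042}{25} - \frac{38 \sqrt{6}}{25}$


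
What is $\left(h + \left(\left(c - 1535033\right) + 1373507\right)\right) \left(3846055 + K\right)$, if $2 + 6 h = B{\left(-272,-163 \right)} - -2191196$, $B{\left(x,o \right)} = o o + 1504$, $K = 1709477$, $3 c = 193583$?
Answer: $1515990794394$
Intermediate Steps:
$c = \frac{193583}{3}$ ($c = \frac{1}{3} \cdot 193583 = \frac{193583}{3} \approx 64528.0$)
$B{\left(x,o \right)} = 1504 + o^{2}$ ($B{\left(x,o \right)} = o^{2} + 1504 = 1504 + o^{2}$)
$h = \frac{2219267}{6}$ ($h = - \frac{1}{3} + \frac{\left(1504 + \left(-163\right)^{2}\right) - -2191196}{6} = - \frac{1}{3} + \frac{\left(1504 + 26569\right) + 2191196}{6} = - \frac{1}{3} + \frac{28073 + 2191196}{6} = - \frac{1}{3} + \frac{1}{6} \cdot 2219269 = - \frac{1}{3} + \frac{2219269}{6} = \frac{2219267}{6} \approx 3.6988 \cdot 10^{5}$)
$\left(h + \left(\left(c - 1535033\right) + 1373507\right)\right) \left(3846055 + K\right) = \left(\frac{2219267}{6} + \left(\left(\frac{193583}{3} - 1535033\right) + 1373507\right)\right) \left(3846055 + 1709477\right) = \left(\frac{2219267}{6} + \left(- \frac{4411516}{3} + 1373507\right)\right) 5555532 = \left(\frac{2219267}{6} - \frac{290995}{3}\right) 5555532 = \frac{545759}{2} \cdot 5555532 = 1515990794394$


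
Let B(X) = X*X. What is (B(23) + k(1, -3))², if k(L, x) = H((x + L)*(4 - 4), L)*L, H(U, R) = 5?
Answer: 285156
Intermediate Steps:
k(L, x) = 5*L
B(X) = X²
(B(23) + k(1, -3))² = (23² + 5*1)² = (529 + 5)² = 534² = 285156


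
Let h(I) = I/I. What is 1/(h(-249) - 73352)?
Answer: -1/73351 ≈ -1.3633e-5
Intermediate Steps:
h(I) = 1
1/(h(-249) - 73352) = 1/(1 - 73352) = 1/(-73351) = -1/73351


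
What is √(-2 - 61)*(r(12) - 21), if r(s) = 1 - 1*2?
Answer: -66*I*√7 ≈ -174.62*I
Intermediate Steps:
r(s) = -1 (r(s) = 1 - 2 = -1)
√(-2 - 61)*(r(12) - 21) = √(-2 - 61)*(-1 - 21) = √(-63)*(-22) = (3*I*√7)*(-22) = -66*I*√7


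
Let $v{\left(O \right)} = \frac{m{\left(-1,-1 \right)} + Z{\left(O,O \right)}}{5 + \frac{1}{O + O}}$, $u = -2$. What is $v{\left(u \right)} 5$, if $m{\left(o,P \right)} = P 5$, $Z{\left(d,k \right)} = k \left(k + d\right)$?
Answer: $\frac{60}{19} \approx 3.1579$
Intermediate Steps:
$Z{\left(d,k \right)} = k \left(d + k\right)$
$m{\left(o,P \right)} = 5 P$
$v{\left(O \right)} = \frac{-5 + 2 O^{2}}{5 + \frac{1}{2 O}}$ ($v{\left(O \right)} = \frac{5 \left(-1\right) + O \left(O + O\right)}{5 + \frac{1}{O + O}} = \frac{-5 + O 2 O}{5 + \frac{1}{2 O}} = \frac{-5 + 2 O^{2}}{5 + \frac{1}{2 O}}$)
$v{\left(u \right)} 5 = \frac{\left(-10\right) \left(-2\right) + 4 \left(-2\right)^{3}}{1 + 10 \left(-2\right)} 5 = \frac{20 + 4 \left(-8\right)}{1 - 20} \cdot 5 = \frac{20 - 32}{-19} \cdot 5 = \left(- \frac{1}{19}\right) \left(-12\right) 5 = \frac{12}{19} \cdot 5 = \frac{60}{19}$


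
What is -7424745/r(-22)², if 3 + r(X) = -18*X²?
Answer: -494983/5063415 ≈ -0.097757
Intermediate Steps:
r(X) = -3 - 18*X²
-7424745/r(-22)² = -7424745/(-3 - 18*(-22)²)² = -7424745/(-3 - 18*484)² = -7424745/(-3 - 8712)² = -7424745/((-8715)²) = -7424745/75951225 = -7424745*1/75951225 = -494983/5063415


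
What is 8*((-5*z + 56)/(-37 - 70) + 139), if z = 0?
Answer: 118536/107 ≈ 1107.8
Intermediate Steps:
8*((-5*z + 56)/(-37 - 70) + 139) = 8*((-5*0 + 56)/(-37 - 70) + 139) = 8*((0 + 56)/(-107) + 139) = 8*(56*(-1/107) + 139) = 8*(-56/107 + 139) = 8*(14817/107) = 118536/107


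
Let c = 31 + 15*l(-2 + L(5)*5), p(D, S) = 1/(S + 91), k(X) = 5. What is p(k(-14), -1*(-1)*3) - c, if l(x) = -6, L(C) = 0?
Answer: 5547/94 ≈ 59.011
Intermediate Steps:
p(D, S) = 1/(91 + S)
c = -59 (c = 31 + 15*(-6) = 31 - 90 = -59)
p(k(-14), -1*(-1)*3) - c = 1/(91 - 1*(-1)*3) - 1*(-59) = 1/(91 + 1*3) + 59 = 1/(91 + 3) + 59 = 1/94 + 59 = 5547/94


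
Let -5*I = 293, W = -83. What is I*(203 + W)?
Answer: -7032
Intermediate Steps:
I = -293/5 (I = -1/5*293 = -293/5 ≈ -58.600)
I*(203 + W) = -293*(203 - 83)/5 = -293/5*120 = -7032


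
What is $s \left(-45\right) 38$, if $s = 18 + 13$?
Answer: $-53010$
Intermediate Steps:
$s = 31$
$s \left(-45\right) 38 = 31 \left(-45\right) 38 = \left(-1395\right) 38 = -53010$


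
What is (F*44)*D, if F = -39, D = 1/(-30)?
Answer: 286/5 ≈ 57.200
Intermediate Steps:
D = -1/30 ≈ -0.033333
(F*44)*D = -39*44*(-1/30) = -1716*(-1/30) = 286/5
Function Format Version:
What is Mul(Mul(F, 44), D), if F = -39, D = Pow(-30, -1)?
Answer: Rational(286, 5) ≈ 57.200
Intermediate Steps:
D = Rational(-1, 30) ≈ -0.033333
Mul(Mul(F, 44), D) = Mul(Mul(-39, 44), Rational(-1, 30)) = Mul(-1716, Rational(-1, 30)) = Rational(286, 5)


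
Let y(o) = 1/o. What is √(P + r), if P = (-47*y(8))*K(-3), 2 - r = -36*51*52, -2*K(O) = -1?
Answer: √1527537/4 ≈ 308.98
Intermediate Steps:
K(O) = ½ (K(O) = -½*(-1) = ½)
r = 95474 (r = 2 - (-36*51)*52 = 2 - (-1836)*52 = 2 - 1*(-95472) = 2 + 95472 = 95474)
P = -47/16 (P = -47/8*(½) = -47*⅛*(½) = -47/8*½ = -47/16 ≈ -2.9375)
√(P + r) = √(-47/16 + 95474) = √(1527537/16) = √1527537/4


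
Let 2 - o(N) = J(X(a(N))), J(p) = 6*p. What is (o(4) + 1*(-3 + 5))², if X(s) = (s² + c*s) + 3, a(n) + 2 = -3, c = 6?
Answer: 256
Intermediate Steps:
a(n) = -5 (a(n) = -2 - 3 = -5)
X(s) = 3 + s² + 6*s (X(s) = (s² + 6*s) + 3 = 3 + s² + 6*s)
o(N) = 14 (o(N) = 2 - 6*(3 + (-5)² + 6*(-5)) = 2 - 6*(3 + 25 - 30) = 2 - 6*(-2) = 2 - 1*(-12) = 2 + 12 = 14)
(o(4) + 1*(-3 + 5))² = (14 + 1*(-3 + 5))² = (14 + 1*2)² = (14 + 2)² = 16² = 256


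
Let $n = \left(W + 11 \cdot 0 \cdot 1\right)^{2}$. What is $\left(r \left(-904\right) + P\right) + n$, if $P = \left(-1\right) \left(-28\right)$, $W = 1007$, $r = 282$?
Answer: $759149$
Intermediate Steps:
$P = 28$
$n = 1014049$ ($n = \left(1007 + 11 \cdot 0 \cdot 1\right)^{2} = \left(1007 + 0 \cdot 1\right)^{2} = \left(1007 + 0\right)^{2} = 1007^{2} = 1014049$)
$\left(r \left(-904\right) + P\right) + n = \left(282 \left(-904\right) + 28\right) + 1014049 = \left(-254928 + 28\right) + 1014049 = -254900 + 1014049 = 759149$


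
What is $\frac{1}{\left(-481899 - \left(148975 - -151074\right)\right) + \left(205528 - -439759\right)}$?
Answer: $- \frac{1}{136661} \approx -7.3174 \cdot 10^{-6}$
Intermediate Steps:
$\frac{1}{\left(-481899 - \left(148975 - -151074\right)\right) + \left(205528 - -439759\right)} = \frac{1}{\left(-481899 - \left(148975 + 151074\right)\right) + \left(205528 + 439759\right)} = \frac{1}{\left(-481899 - 300049\right) + 645287} = \frac{1}{-781948 + 645287} = \frac{1}{-136661} = - \frac{1}{136661}$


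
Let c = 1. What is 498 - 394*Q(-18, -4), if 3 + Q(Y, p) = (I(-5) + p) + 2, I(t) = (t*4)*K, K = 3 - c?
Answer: 18228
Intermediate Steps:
K = 2 (K = 3 - 1*1 = 3 - 1 = 2)
I(t) = 8*t (I(t) = (t*4)*2 = (4*t)*2 = 8*t)
Q(Y, p) = -41 + p (Q(Y, p) = -3 + ((8*(-5) + p) + 2) = -3 + ((-40 + p) + 2) = -3 + (-38 + p) = -41 + p)
498 - 394*Q(-18, -4) = 498 - 394*(-41 - 4) = 498 - 394*(-45) = 498 + 17730 = 18228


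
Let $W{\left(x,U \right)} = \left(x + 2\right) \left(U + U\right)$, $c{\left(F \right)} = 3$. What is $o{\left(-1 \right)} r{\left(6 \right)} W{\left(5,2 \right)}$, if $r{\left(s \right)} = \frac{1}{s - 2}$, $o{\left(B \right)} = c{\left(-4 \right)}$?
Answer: $21$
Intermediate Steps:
$W{\left(x,U \right)} = 2 U \left(2 + x\right)$ ($W{\left(x,U \right)} = \left(2 + x\right) 2 U = 2 U \left(2 + x\right)$)
$o{\left(B \right)} = 3$
$r{\left(s \right)} = \frac{1}{-2 + s}$
$o{\left(-1 \right)} r{\left(6 \right)} W{\left(5,2 \right)} = \frac{3}{-2 + 6} \cdot 2 \cdot 2 \left(2 + 5\right) = \frac{3}{4} \cdot 2 \cdot 2 \cdot 7 = 3 \cdot \frac{1}{4} \cdot 28 = \frac{3}{4} \cdot 28 = 21$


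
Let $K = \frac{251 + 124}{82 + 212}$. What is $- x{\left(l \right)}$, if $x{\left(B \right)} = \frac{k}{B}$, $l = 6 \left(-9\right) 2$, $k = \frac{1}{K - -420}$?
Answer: $\frac{49}{2229390} \approx 2.1979 \cdot 10^{-5}$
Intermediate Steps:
$K = \frac{125}{98}$ ($K = \frac{375}{294} = 375 \cdot \frac{1}{294} = \frac{125}{98} \approx 1.2755$)
$k = \frac{98}{41285}$ ($k = \frac{1}{\frac{125}{98} - -420} = \frac{1}{\frac{125}{98} + 420} = \frac{1}{\frac{41285}{98}} = \frac{98}{41285} \approx 0.0023737$)
$l = -108$ ($l = \left(-54\right) 2 = -108$)
$x{\left(B \right)} = \frac{98}{41285 B}$
$- x{\left(l \right)} = - \frac{98}{41285 \left(-108\right)} = - \frac{98 \left(-1\right)}{41285 \cdot 108} = \left(-1\right) \left(- \frac{49}{2229390}\right) = \frac{49}{2229390}$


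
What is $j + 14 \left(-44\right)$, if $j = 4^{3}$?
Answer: $-552$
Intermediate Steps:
$j = 64$
$j + 14 \left(-44\right) = 64 + 14 \left(-44\right) = 64 - 616 = -552$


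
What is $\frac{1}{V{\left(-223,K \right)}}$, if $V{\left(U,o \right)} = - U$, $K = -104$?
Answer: $\frac{1}{223} \approx 0.0044843$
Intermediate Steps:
$\frac{1}{V{\left(-223,K \right)}} = \frac{1}{\left(-1\right) \left(-223\right)} = \frac{1}{223}$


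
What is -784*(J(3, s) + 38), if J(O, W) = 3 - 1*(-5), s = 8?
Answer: -36064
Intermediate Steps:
J(O, W) = 8 (J(O, W) = 3 + 5 = 8)
-784*(J(3, s) + 38) = -784*(8 + 38) = -784*46 = -28*1288 = -36064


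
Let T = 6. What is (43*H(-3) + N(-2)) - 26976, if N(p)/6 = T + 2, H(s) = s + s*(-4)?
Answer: -26541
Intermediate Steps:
H(s) = -3*s (H(s) = s - 4*s = -3*s)
N(p) = 48 (N(p) = 6*(6 + 2) = 6*8 = 48)
(43*H(-3) + N(-2)) - 26976 = (43*(-3*(-3)) + 48) - 26976 = (43*9 + 48) - 26976 = (387 + 48) - 26976 = 435 - 26976 = -26541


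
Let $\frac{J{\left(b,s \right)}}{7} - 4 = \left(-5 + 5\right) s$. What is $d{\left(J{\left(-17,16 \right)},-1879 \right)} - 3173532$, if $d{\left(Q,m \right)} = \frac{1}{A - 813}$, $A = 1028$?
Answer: $- \frac{682309379}{215} \approx -3.1735 \cdot 10^{6}$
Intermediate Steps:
$J{\left(b,s \right)} = 28$ ($J{\left(b,s \right)} = 28 + 7 \left(-5 + 5\right) s = 28 + 7 \cdot 0 s = 28 + 7 \cdot 0 = 28 + 0 = 28$)
$d{\left(Q,m \right)} = \frac{1}{215}$ ($d{\left(Q,m \right)} = \frac{1}{1028 - 813} = \frac{1}{215}$)
$d{\left(J{\left(-17,16 \right)},-1879 \right)} - 3173532 = \frac{1}{215} - 3173532 = - \frac{682309379}{215}$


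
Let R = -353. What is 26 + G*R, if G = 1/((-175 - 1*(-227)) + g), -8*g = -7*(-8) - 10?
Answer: 3398/185 ≈ 18.368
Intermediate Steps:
g = -23/4 (g = -(-7*(-8) - 10)/8 = -(56 - 10)/8 = -1/8*46 = -23/4 ≈ -5.7500)
G = 4/185 (G = 1/((-175 - 1*(-227)) - 23/4) = 1/((-175 + 227) - 23/4) = 1/(52 - 23/4) = 1/(185/4) = 4/185 ≈ 0.021622)
26 + G*R = 26 + (4/185)*(-353) = 26 - 1412/185 = 3398/185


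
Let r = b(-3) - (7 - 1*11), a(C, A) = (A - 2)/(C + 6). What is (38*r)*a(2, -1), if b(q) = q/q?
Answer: -285/4 ≈ -71.250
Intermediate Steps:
b(q) = 1
a(C, A) = (-2 + A)/(6 + C)
r = 5 (r = 1 - (7 - 1*11) = 1 - (7 - 11) = 1 - 1*(-4) = 1 + 4 = 5)
(38*r)*a(2, -1) = (38*5)*((-2 - 1)/(6 + 2)) = 190*(-3/8) = -285/4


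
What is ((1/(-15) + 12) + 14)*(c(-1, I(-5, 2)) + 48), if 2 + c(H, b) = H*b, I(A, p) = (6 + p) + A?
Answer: 16727/15 ≈ 1115.1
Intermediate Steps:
I(A, p) = 6 + A + p
c(H, b) = -2 + H*b
((1/(-15) + 12) + 14)*(c(-1, I(-5, 2)) + 48) = ((1/(-15) + 12) + 14)*((-2 - (6 - 5 + 2)) + 48) = ((-1/15 + 12) + 14)*((-2 - 1*3) + 48) = (179/15 + 14)*((-2 - 3) + 48) = 389*(-5 + 48)/15 = (389/15)*43 = 16727/15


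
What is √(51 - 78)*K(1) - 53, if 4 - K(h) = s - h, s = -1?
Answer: -53 + 18*I*√3 ≈ -53.0 + 31.177*I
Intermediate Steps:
K(h) = 5 + h (K(h) = 4 - (-1 - h) = 4 + (1 + h) = 5 + h)
√(51 - 78)*K(1) - 53 = √(51 - 78)*(5 + 1) - 53 = √(-27)*6 - 53 = (3*I*√3)*6 - 53 = 18*I*√3 - 53 = -53 + 18*I*√3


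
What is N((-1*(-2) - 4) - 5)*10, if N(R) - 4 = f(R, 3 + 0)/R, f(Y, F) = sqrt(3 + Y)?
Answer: 40 - 20*I/7 ≈ 40.0 - 2.8571*I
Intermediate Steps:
N(R) = 4 + sqrt(3 + R)/R
N((-1*(-2) - 4) - 5)*10 = (4 + sqrt(3 + ((-1*(-2) - 4) - 5))/((-1*(-2) - 4) - 5))*10 = (4 + sqrt(3 + ((2 - 4) - 5))/((2 - 4) - 5))*10 = (4 + sqrt(3 + (-2 - 5))/(-2 - 5))*10 = (4 + sqrt(3 - 7)/(-7))*10 = (4 - 2*I/7)*10 = 40 - 20*I/7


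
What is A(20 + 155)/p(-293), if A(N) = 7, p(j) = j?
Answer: -7/293 ≈ -0.023891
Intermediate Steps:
A(20 + 155)/p(-293) = 7/(-293) = 7*(-1/293) = -7/293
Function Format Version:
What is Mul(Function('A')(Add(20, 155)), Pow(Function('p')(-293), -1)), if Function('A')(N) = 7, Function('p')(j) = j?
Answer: Rational(-7, 293) ≈ -0.023891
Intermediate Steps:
Mul(Function('A')(Add(20, 155)), Pow(Function('p')(-293), -1)) = Mul(7, Pow(-293, -1)) = Mul(7, Rational(-1, 293)) = Rational(-7, 293)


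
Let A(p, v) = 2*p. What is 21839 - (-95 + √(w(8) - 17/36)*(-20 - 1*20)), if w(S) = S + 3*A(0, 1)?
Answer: 21934 + 20*√271/3 ≈ 22044.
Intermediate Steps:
w(S) = S (w(S) = S + 3*(2*0) = S + 3*0 = S + 0 = S)
21839 - (-95 + √(w(8) - 17/36)*(-20 - 1*20)) = 21839 - (-95 + √(8 - 17/36)*(-20 - 1*20)) = 21839 - (-95 + √(8 - 17*1/36)*(-20 - 20)) = 21839 - (-95 + √(8 - 17/36)*(-40)) = 21839 - (-95 + √(271/36)*(-40)) = 21839 - (-95 + (√271/6)*(-40)) = 21839 - (-95 - 20*√271/3) = 21839 + (95 + 20*√271/3) = 21934 + 20*√271/3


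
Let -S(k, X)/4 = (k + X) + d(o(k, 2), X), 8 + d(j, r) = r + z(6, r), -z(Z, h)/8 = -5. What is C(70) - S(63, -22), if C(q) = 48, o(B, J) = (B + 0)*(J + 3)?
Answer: 252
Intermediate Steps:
o(B, J) = B*(3 + J)
z(Z, h) = 40 (z(Z, h) = -8*(-5) = 40)
d(j, r) = 32 + r (d(j, r) = -8 + (r + 40) = -8 + (40 + r) = 32 + r)
S(k, X) = -128 - 8*X - 4*k (S(k, X) = -4*((k + X) + (32 + X)) = -4*((X + k) + (32 + X)) = -4*(32 + k + 2*X) = -128 - 8*X - 4*k)
C(70) - S(63, -22) = 48 - (-128 - 8*(-22) - 4*63) = 48 - (-128 + 176 - 252) = 48 - 1*(-204) = 48 + 204 = 252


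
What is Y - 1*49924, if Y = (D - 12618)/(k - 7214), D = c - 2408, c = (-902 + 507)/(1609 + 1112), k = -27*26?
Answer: -1075293916723/21539436 ≈ -49922.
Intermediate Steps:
k = -702
c = -395/2721 ≈ -0.14517
D = -6552563/2721 (D = -395/2721 - 2408 = -6552563/2721 ≈ -2408.1)
Y = 40886141/21539436 (Y = (-6552563/2721 - 12618)/(-702 - 7214) = -40886141/2721/(-7916) = -40886141/2721*(-1/7916) = 40886141/21539436 ≈ 1.8982)
Y - 1*49924 = 40886141/21539436 - 1*49924 = 40886141/21539436 - 49924 = -1075293916723/21539436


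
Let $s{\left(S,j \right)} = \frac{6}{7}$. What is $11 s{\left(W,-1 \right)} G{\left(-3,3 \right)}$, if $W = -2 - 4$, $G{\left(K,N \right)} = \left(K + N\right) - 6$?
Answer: $- \frac{396}{7} \approx -56.571$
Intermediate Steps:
$G{\left(K,N \right)} = -6 + K + N$
$W = -6$
$s{\left(S,j \right)} = \frac{6}{7}$ ($s{\left(S,j \right)} = 6 \cdot \frac{1}{7} = \frac{6}{7}$)
$11 s{\left(W,-1 \right)} G{\left(-3,3 \right)} = 11 \cdot \frac{6}{7} \left(-6 - 3 + 3\right) = \frac{66}{7} \left(-6\right) = - \frac{396}{7}$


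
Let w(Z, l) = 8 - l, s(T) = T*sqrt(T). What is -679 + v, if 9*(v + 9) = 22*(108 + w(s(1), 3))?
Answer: -3706/9 ≈ -411.78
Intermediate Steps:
s(T) = T**(3/2)
v = 2405/9 (v = -9 + (22*(108 + (8 - 1*3)))/9 = -9 + (22*(108 + (8 - 3)))/9 = -9 + (22*(108 + 5))/9 = -9 + (22*113)/9 = -9 + (1/9)*2486 = -9 + 2486/9 = 2405/9 ≈ 267.22)
-679 + v = -679 + 2405/9 = -3706/9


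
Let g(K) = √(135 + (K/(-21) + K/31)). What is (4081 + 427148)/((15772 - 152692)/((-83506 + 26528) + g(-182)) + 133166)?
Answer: 8669149395545442598239/2677131595180278360746 - 14760968670*√1191795/1338565797590139180373 ≈ 3.2382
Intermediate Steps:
g(K) = √(135 - 10*K/651) (g(K) = √(135 + (K*(-1/21) + K*(1/31))) = √(135 + (-K/21 + K/31)) = √(135 - 10*K/651))
(4081 + 427148)/((15772 - 152692)/((-83506 + 26528) + g(-182)) + 133166) = (4081 + 427148)/((15772 - 152692)/((-83506 + 26528) + √(57213135 - 6510*(-182))/651) + 133166) = 431229/(-136920/(-56978 + √(57213135 + 1184820)/651) + 133166) = 431229/(-136920/(-56978 + √58397955/651) + 133166) = 431229/(-136920/(-56978 + (7*√1191795)/651) + 133166) = 431229/(-136920/(-56978 + √1191795/93) + 133166) = 431229/(133166 - 136920/(-56978 + √1191795/93))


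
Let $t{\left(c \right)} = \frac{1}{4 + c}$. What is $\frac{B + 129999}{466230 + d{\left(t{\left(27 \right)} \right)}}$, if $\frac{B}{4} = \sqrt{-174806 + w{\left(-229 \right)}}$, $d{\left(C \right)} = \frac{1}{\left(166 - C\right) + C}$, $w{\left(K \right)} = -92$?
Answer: $\frac{21579834}{77394181} + \frac{664 i \sqrt{174898}}{77394181} \approx 0.27883 + 0.003588 i$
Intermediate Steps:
$d{\left(C \right)} = \frac{1}{166}$
$B = 4 i \sqrt{174898}$ ($B = 4 \sqrt{-174806 - 92} = 4 \sqrt{-174898} = 4 i \sqrt{174898} \approx 1672.8 i$)
$\frac{B + 129999}{466230 + d{\left(t{\left(27 \right)} \right)}} = \frac{4 i \sqrt{174898} + 129999}{466230 + \frac{1}{166}} = \frac{129999 + 4 i \sqrt{174898}}{\frac{77394181}{166}} = \left(129999 + 4 i \sqrt{174898}\right) \frac{166}{77394181} = \frac{21579834}{77394181} + \frac{664 i \sqrt{174898}}{77394181}$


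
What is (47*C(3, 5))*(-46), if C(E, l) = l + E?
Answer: -17296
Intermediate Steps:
C(E, l) = E + l
(47*C(3, 5))*(-46) = (47*(3 + 5))*(-46) = (47*8)*(-46) = 376*(-46) = -17296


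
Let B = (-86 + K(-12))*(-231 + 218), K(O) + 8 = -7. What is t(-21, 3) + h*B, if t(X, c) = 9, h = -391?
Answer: -513374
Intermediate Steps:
K(O) = -15 (K(O) = -8 - 7 = -15)
B = 1313 (B = (-86 - 15)*(-231 + 218) = -101*(-13) = 1313)
t(-21, 3) + h*B = 9 - 391*1313 = 9 - 513383 = -513374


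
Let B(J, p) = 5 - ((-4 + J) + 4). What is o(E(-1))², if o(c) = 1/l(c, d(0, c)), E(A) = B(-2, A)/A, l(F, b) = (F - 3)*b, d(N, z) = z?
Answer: 1/4900 ≈ 0.00020408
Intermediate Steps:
B(J, p) = 5 - J
l(F, b) = b*(-3 + F) (l(F, b) = (-3 + F)*b = b*(-3 + F))
E(A) = 7/A (E(A) = (5 - 1*(-2))/A = (5 + 2)/A = 7/A)
o(c) = 1/(c*(-3 + c))
o(E(-1))² = (1/(((7/(-1)))*(-3 + 7/(-1))))² = (1/(((7*(-1)))*(-3 + 7*(-1))))² = (1/((-7)*(-3 - 7)))² = (-⅐/(-10))² = (-⅐*(-⅒))² = (1/70)² = 1/4900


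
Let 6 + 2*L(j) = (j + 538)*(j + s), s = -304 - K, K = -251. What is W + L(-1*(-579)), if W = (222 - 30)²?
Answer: 330632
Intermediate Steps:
s = -53 (s = -304 - 1*(-251) = -304 + 251 = -53)
L(j) = -3 + (-53 + j)*(538 + j)/2 (L(j) = -3 + ((j + 538)*(j - 53))/2 = -3 + ((538 + j)*(-53 + j))/2 = -3 + ((-53 + j)*(538 + j))/2 = -3 + (-53 + j)*(538 + j)/2)
W = 36864 (W = 192² = 36864)
W + L(-1*(-579)) = 36864 + (-14260 + (-1*(-579))²/2 + 485*(-1*(-579))/2) = 36864 + (-14260 + (½)*579² + (485/2)*579) = 36864 + (-14260 + (½)*335241 + 280815/2) = 36864 + (-14260 + 335241/2 + 280815/2) = 36864 + 293768 = 330632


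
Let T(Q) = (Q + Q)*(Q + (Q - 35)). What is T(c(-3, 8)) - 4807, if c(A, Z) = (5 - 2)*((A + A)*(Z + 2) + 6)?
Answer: 111509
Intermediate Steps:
c(A, Z) = 18 + 6*A*(2 + Z) (c(A, Z) = 3*((2*A)*(2 + Z) + 6) = 3*(2*A*(2 + Z) + 6) = 3*(6 + 2*A*(2 + Z)) = 18 + 6*A*(2 + Z))
T(Q) = 2*Q*(-35 + 2*Q) (T(Q) = (2*Q)*(Q + (-35 + Q)) = (2*Q)*(-35 + 2*Q) = 2*Q*(-35 + 2*Q))
T(c(-3, 8)) - 4807 = 2*(18 + 12*(-3) + 6*(-3)*8)*(-35 + 2*(18 + 12*(-3) + 6*(-3)*8)) - 4807 = 2*(18 - 36 - 144)*(-35 + 2*(18 - 36 - 144)) - 4807 = 2*(-162)*(-35 + 2*(-162)) - 4807 = 2*(-162)*(-35 - 324) - 4807 = 2*(-162)*(-359) - 4807 = 116316 - 4807 = 111509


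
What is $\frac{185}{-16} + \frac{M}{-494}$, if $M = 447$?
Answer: $- \frac{49271}{3952} \approx -12.467$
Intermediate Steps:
$\frac{185}{-16} + \frac{M}{-494} = \frac{185}{-16} + \frac{447}{-494} = 185 \left(- \frac{1}{16}\right) + 447 \left(- \frac{1}{494}\right) = - \frac{185}{16} - \frac{447}{494} = - \frac{49271}{3952}$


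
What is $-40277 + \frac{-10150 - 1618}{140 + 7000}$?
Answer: $- \frac{71897387}{1785} \approx -40279.0$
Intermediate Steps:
$-40277 + \frac{-10150 - 1618}{140 + 7000} = -40277 - \frac{11768}{7140} = -40277 - \frac{2942}{1785} = - \frac{71897387}{1785}$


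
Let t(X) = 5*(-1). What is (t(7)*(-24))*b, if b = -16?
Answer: -1920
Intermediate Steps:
t(X) = -5
(t(7)*(-24))*b = -5*(-24)*(-16) = 120*(-16) = -1920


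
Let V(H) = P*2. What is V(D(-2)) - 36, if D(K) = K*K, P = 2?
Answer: -32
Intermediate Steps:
D(K) = K²
V(H) = 4 (V(H) = 2*2 = 4)
V(D(-2)) - 36 = 4 - 36 = -32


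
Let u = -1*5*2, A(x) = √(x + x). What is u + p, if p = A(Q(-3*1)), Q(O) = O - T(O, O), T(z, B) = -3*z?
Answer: -10 + 2*I*√6 ≈ -10.0 + 4.899*I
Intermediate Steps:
Q(O) = 4*O (Q(O) = O - (-3)*O = O + 3*O = 4*O)
A(x) = √2*√x (A(x) = √(2*x) = √2*√x)
u = -10 (u = -5*2 = -10)
p = 2*I*√6 (p = √2*√(4*(-3*1)) = √2*√(4*(-3)) = √2*√(-12) = √2*(2*I*√3) = 2*I*√6 ≈ 4.899*I)
u + p = -10 + 2*I*√6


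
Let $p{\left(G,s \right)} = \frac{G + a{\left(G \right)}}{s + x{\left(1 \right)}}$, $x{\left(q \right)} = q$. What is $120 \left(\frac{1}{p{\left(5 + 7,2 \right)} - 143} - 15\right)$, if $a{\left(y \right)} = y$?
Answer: $- \frac{16208}{9} \approx -1800.9$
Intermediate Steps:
$p{\left(G,s \right)} = \frac{2 G}{1 + s}$ ($p{\left(G,s \right)} = \frac{G + G}{s + 1} = \frac{2 G}{1 + s}$)
$120 \left(\frac{1}{p{\left(5 + 7,2 \right)} - 143} - 15\right) = 120 \left(\frac{1}{\frac{2 \left(5 + 7\right)}{1 + 2} - 143} - 15\right) = 120 \left(\frac{1}{2 \cdot 12 \cdot \frac{1}{3} - 143} - 15\right) = 120 \left(\frac{1}{8 - 143} - 15\right) = 120 \left(\frac{1}{-135} - 15\right) = 120 \left(- \frac{1}{135} - 15\right) = 120 \left(- \frac{2026}{135}\right) = - \frac{16208}{9}$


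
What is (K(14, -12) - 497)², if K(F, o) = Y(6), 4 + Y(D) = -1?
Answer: 252004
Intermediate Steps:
Y(D) = -5 (Y(D) = -4 - 1 = -5)
K(F, o) = -5
(K(14, -12) - 497)² = (-5 - 497)² = (-502)² = 252004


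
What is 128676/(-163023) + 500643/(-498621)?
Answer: -16197431065/9031854587 ≈ -1.7934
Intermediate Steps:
128676/(-163023) + 500643/(-498621) = 128676*(-1/163023) + 500643*(-1/498621) = -42892/54341 - 166881/166207 = -16197431065/9031854587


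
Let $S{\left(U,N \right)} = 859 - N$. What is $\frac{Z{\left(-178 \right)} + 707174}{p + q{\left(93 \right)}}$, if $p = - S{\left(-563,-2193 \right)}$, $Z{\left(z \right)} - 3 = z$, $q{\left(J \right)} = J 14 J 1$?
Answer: $\frac{706999}{118034} \approx 5.9898$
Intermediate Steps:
$q{\left(J \right)} = 14 J^{2}$ ($q{\left(J \right)} = 14 J J = 14 J^{2}$)
$Z{\left(z \right)} = 3 + z$
$p = -3052$ ($p = - (859 - -2193) = - (859 + 2193) = \left(-1\right) 3052 = -3052$)
$\frac{Z{\left(-178 \right)} + 707174}{p + q{\left(93 \right)}} = \frac{\left(3 - 178\right) + 707174}{-3052 + 14 \cdot 93^{2}} = \frac{-175 + 707174}{-3052 + 14 \cdot 8649} = \frac{706999}{-3052 + 121086} = \frac{706999}{118034}$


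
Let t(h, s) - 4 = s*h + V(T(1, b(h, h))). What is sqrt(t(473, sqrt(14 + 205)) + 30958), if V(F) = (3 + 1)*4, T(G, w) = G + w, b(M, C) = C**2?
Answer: sqrt(30978 + 473*sqrt(219)) ≈ 194.88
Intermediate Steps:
V(F) = 16 (V(F) = 4*4 = 16)
t(h, s) = 20 + h*s (t(h, s) = 4 + (s*h + 16) = 4 + (h*s + 16) = 4 + (16 + h*s) = 20 + h*s)
sqrt(t(473, sqrt(14 + 205)) + 30958) = sqrt((20 + 473*sqrt(14 + 205)) + 30958) = sqrt((20 + 473*sqrt(219)) + 30958) = sqrt(30978 + 473*sqrt(219))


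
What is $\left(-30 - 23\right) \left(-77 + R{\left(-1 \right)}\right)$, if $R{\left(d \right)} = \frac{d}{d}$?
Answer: $4028$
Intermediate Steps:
$R{\left(d \right)} = 1$
$\left(-30 - 23\right) \left(-77 + R{\left(-1 \right)}\right) = \left(-30 - 23\right) \left(-77 + 1\right) = \left(-30 - 23\right) \left(-76\right) = \left(-53\right) \left(-76\right) = 4028$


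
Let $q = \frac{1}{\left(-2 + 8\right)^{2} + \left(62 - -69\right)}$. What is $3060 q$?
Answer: $\frac{3060}{167} \approx 18.323$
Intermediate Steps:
$q = \frac{1}{167}$ ($q = \frac{1}{6^{2} + \left(62 + 69\right)} = \frac{1}{36 + 131} = \frac{1}{167} \approx 0.005988$)
$3060 q = 3060 \cdot \frac{1}{167} = \frac{3060}{167}$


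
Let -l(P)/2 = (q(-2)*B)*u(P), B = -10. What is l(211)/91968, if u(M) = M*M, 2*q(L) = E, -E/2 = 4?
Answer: -222605/5748 ≈ -38.727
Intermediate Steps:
E = -8 (E = -2*4 = -8)
q(L) = -4 (q(L) = (½)*(-8) = -4)
u(M) = M²
l(P) = -80*P² (l(P) = -2*(-4*(-10))*P² = -80*P²)
l(211)/91968 = -80*211²/91968 = -80*44521*(1/91968) = -3561680*1/91968 = -222605/5748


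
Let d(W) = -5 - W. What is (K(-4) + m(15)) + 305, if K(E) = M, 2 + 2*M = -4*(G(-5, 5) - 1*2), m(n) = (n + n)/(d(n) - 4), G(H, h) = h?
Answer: 1187/4 ≈ 296.75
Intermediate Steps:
m(n) = 2*n/(-9 - n) (m(n) = (n + n)/((-5 - n) - 4) = (2*n)/(-9 - n) = 2*n/(-9 - n))
M = -7 (M = -1 + (-4*(5 - 1*2))/2 = -1 + (-4*(5 - 2))/2 = -1 + (-4*3)/2 = -1 + (½)*(-12) = -1 - 6 = -7)
K(E) = -7
(K(-4) + m(15)) + 305 = (-7 - 2*15/(9 + 15)) + 305 = (-7 - 2*15/24) + 305 = (-7 - 2*15*1/24) + 305 = (-7 - 5/4) + 305 = -33/4 + 305 = 1187/4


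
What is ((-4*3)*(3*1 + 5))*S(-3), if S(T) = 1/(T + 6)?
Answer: -32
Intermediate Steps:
S(T) = 1/(6 + T)
((-4*3)*(3*1 + 5))*S(-3) = ((-4*3)*(3*1 + 5))/(6 - 3) = -12*(3 + 5)/3 = -12*8*(⅓) = -96*⅓ = -32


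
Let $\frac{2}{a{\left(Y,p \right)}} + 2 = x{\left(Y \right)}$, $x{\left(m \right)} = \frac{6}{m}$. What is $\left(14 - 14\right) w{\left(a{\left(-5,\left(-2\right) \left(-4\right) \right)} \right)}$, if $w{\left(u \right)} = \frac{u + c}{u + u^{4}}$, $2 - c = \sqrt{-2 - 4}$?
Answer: $0$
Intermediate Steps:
$c = 2 - i \sqrt{6}$ ($c = 2 - \sqrt{-2 - 4} = 2 - \sqrt{-6} = 2 - i \sqrt{6} \approx 2.0 - 2.4495 i$)
$a{\left(Y,p \right)} = \frac{2}{-2 + \frac{6}{Y}}$
$w{\left(u \right)} = \frac{2 + u - i \sqrt{6}}{u + u^{4}}$ ($w{\left(u \right)} = \frac{u + \left(2 - i \sqrt{6}\right)}{u + u^{4}} = \frac{2 + u - i \sqrt{6}}{u + u^{4}}$)
$\left(14 - 14\right) w{\left(a{\left(-5,\left(-2\right) \left(-4\right) \right)} \right)} = \left(14 - 14\right) \frac{2 - - \frac{5}{-3 - 5} - i \sqrt{6}}{\left(-1\right) \left(-5\right) \frac{1}{-3 - 5} + \left(\left(-1\right) \left(-5\right) \frac{1}{-3 - 5}\right)^{4}} = 0 \frac{2 - - \frac{5}{-8} - i \sqrt{6}}{\left(-1\right) \left(-5\right) \frac{1}{-8} + \left(\left(-1\right) \left(-5\right) \frac{1}{-8}\right)^{4}} = 0 \frac{2 - \left(-5\right) \left(- \frac{1}{8}\right) - i \sqrt{6}}{\left(-1\right) \left(-5\right) \left(- \frac{1}{8}\right) + \left(\left(-1\right) \left(-5\right) \left(- \frac{1}{8}\right)\right)^{4}} = 0 \frac{2 - \frac{5}{8} - i \sqrt{6}}{- \frac{5}{8} + \left(- \frac{5}{8}\right)^{4}} = 0 \frac{\frac{11}{8} - i \sqrt{6}}{- \frac{5}{8} + \frac{625}{4096}} = 0 \frac{\frac{11}{8} - i \sqrt{6}}{- \frac{1935}{4096}} = 0 \left(- \frac{4096 \left(\frac{11}{8} - i \sqrt{6}\right)}{1935}\right) = 0 \left(- \frac{5632}{1935} + \frac{4096 i \sqrt{6}}{1935}\right) = 0$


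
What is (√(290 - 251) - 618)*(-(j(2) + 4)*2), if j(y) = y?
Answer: 7416 - 12*√39 ≈ 7341.1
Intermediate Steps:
(√(290 - 251) - 618)*(-(j(2) + 4)*2) = (√(290 - 251) - 618)*(-(2 + 4)*2) = (√39 - 618)*(-6*2) = (-618 + √39)*(-1*12) = (-618 + √39)*(-12) = 7416 - 12*√39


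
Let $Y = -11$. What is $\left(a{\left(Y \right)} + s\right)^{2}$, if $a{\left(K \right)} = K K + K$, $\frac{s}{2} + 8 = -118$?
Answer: $20164$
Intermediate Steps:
$s = -252$ ($s = -16 + 2 \left(-118\right) = -16 - 236 = -252$)
$a{\left(K \right)} = K + K^{2}$ ($a{\left(K \right)} = K^{2} + K = K + K^{2}$)
$\left(a{\left(Y \right)} + s\right)^{2} = \left(- 11 \left(1 - 11\right) - 252\right)^{2} = \left(\left(-11\right) \left(-10\right) - 252\right)^{2} = \left(110 - 252\right)^{2} = \left(-142\right)^{2} = 20164$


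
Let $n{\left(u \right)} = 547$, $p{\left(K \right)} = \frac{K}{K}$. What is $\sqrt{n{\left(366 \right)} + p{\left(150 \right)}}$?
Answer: $2 \sqrt{137} \approx 23.409$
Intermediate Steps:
$p{\left(K \right)} = 1$
$\sqrt{n{\left(366 \right)} + p{\left(150 \right)}} = \sqrt{547 + 1} = \sqrt{548} = 2 \sqrt{137}$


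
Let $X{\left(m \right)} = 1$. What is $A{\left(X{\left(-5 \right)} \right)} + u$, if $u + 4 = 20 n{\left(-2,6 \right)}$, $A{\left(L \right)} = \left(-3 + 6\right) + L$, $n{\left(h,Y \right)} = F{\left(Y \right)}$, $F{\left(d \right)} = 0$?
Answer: $0$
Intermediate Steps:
$n{\left(h,Y \right)} = 0$
$A{\left(L \right)} = 3 + L$
$u = -4$ ($u = -4 + 20 \cdot 0 = -4 + 0 = -4$)
$A{\left(X{\left(-5 \right)} \right)} + u = \left(3 + 1\right) - 4 = 4 - 4 = 0$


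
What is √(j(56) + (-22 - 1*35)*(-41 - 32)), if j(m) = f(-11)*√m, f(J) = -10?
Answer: √(4161 - 20*√14) ≈ 63.923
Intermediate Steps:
j(m) = -10*√m
√(j(56) + (-22 - 1*35)*(-41 - 32)) = √(-20*√14 + (-22 - 1*35)*(-41 - 32)) = √(-20*√14 + (-22 - 35)*(-73)) = √(-20*√14 - 57*(-73)) = √(-20*√14 + 4161) = √(4161 - 20*√14)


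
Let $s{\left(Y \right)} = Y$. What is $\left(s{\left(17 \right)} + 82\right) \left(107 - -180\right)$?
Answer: $28413$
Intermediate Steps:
$\left(s{\left(17 \right)} + 82\right) \left(107 - -180\right) = \left(17 + 82\right) \left(107 - -180\right) = 99 \left(107 + 180\right) = 99 \cdot 287 = 28413$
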